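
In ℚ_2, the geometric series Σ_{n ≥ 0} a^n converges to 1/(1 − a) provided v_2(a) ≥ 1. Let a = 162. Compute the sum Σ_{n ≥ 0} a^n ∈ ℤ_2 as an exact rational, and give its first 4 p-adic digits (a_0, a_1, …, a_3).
Σ a^n = 1/(1 − a) = -1/161;  first 4 digits = (1, 1, 1, 1)

v_2(a) = 1 ≥ 1, so the series converges in ℤ_2 to 1/(1 − a) = 1/(1 − 162) = -1/161. Expand this rational in ℤ_2: compute digits iteratively via d_i = x_i mod 2, x_{i+1} = (x_i − d_i)/2. The first 4 digits are (1, 1, 1, 1).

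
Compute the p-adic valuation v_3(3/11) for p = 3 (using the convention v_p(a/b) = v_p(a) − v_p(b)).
v_3(3/11) = 1

Factor powers of 3 from the numerator and denominator of the reduced fraction: 3 = 3^1 · 1 and 11 = 3^0 · 11. Apply v_p(a/b) = v_p(a) − v_p(b): v_3(3/11) = 1 − 0 = 1.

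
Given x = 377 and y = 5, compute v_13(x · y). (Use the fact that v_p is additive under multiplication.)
v_13(1885) = 1

v_p(x) = 1 (factor: 377 = 13^1 · 29); v_p(y) = 0 (factor: 5 = 13^0 · 5). Additivity: v_p(xy) = v_p(x) + v_p(y) = 1 + 0 = 1. (Direct check: xy = 1885 = 13^1 · (145).)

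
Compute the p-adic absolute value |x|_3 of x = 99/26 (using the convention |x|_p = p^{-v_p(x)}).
|99/26|_3 = 1/9

Step 1 — compute v_3(x) by factoring powers of 3 out of the numerator and denominator: v_3(99/26) = 2. Step 2 — apply |x|_p = p^{-v_p(x)} = 3^{-2} = 1/9.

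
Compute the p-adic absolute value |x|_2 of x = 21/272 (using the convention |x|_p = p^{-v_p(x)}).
|21/272|_2 = 16

Step 1 — compute v_2(x) by factoring powers of 2 out of the numerator and denominator: v_2(21/272) = -4. Step 2 — apply |x|_p = p^{-v_p(x)} = 2^{4} = 16.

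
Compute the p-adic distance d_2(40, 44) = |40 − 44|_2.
d_2(40, 44) = 1/4

Step 1 — x − y = 40 − 44 = -4. Step 2 — v_2(-4) = 2 (factor: -4 = −(2^2 · 1); the sign does not affect v_p). Step 3 — |x − y|_2 = 2^{-2} = 1/4.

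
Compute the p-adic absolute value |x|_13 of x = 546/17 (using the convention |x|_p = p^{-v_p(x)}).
|546/17|_13 = 1/13

Step 1 — compute v_13(x) by factoring powers of 13 out of the numerator and denominator: v_13(546/17) = 1. Step 2 — apply |x|_p = p^{-v_p(x)} = 13^{-1} = 1/13.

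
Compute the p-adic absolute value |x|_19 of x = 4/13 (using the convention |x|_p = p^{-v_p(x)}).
|4/13|_19 = 1

Step 1 — compute v_19(x) by factoring powers of 19 out of the numerator and denominator: v_19(4/13) = 0. Step 2 — apply |x|_p = p^{-v_p(x)} = 19^{0} = 1.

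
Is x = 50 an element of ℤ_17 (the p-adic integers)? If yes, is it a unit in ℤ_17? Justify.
x ∈ ℤ_17^× (unit); v_17(x) = 0

ℤ_17 = {x ∈ ℚ_17 : v_17(x) ≥ 0} and ℤ_17^× = {x ∈ ℤ_17 : v_17(x) = 0}. Here v_17(50) = v_17(num) − v_17(den) = 0; compare against these criteria.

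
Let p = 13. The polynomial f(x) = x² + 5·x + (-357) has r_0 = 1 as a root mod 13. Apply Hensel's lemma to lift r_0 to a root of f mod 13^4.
r_3 = 3407 (mod 28561)

Hensel: r_{i+1} = r_i − f(r_i)·(f′(r_i))^{-1} mod 13^{i+2}, f′(x) = 2x + 5. Iterate:
  r_0 = 1 (mod 13)
  r_1 = 27 (mod 169)
  r_2 = 1210 (mod 2197)
  r_3 = 3407 (mod 28561)
Final: r = 3407 satisfies f(r) ≡ 0 mod 13^4.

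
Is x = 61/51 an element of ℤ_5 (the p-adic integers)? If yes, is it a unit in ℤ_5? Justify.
x ∈ ℤ_5^× (unit); v_5(x) = 0

ℤ_5 = {x ∈ ℚ_5 : v_5(x) ≥ 0} and ℤ_5^× = {x ∈ ℤ_5 : v_5(x) = 0}. Here v_5(61/51) = v_5(num) − v_5(den) = 0; compare against these criteria.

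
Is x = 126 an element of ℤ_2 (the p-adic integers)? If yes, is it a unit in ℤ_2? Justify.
x ∈ ℤ_2 but not a unit; v_2(x) = 1 > 0

ℤ_2 = {x ∈ ℚ_2 : v_2(x) ≥ 0} and ℤ_2^× = {x ∈ ℤ_2 : v_2(x) = 0}. Here v_2(126) = v_2(num) − v_2(den) = 1; compare against these criteria.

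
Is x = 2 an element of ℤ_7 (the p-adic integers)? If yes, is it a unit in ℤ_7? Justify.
x ∈ ℤ_7^× (unit); v_7(x) = 0

ℤ_7 = {x ∈ ℚ_7 : v_7(x) ≥ 0} and ℤ_7^× = {x ∈ ℤ_7 : v_7(x) = 0}. Here v_7(2) = v_7(num) − v_7(den) = 0; compare against these criteria.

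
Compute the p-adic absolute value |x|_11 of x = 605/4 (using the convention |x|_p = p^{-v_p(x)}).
|605/4|_11 = 1/121

Step 1 — compute v_11(x) by factoring powers of 11 out of the numerator and denominator: v_11(605/4) = 2. Step 2 — apply |x|_p = p^{-v_p(x)} = 11^{-2} = 1/121.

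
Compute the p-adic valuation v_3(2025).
v_3(2025) = 4

v_3(n) is the largest exponent k such that 3^k divides n. Factor out: 2025 = 3^4 · 25. (Sign doesn't affect v_p.) So v_3(2025) = 4.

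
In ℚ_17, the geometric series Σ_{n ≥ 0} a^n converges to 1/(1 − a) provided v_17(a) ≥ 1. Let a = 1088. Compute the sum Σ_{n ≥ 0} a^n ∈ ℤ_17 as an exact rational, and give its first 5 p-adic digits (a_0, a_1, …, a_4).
Σ a^n = 1/(1 − a) = -1/1087;  first 5 digits = (1, 13, 2, 7, 16)

v_17(a) = 1 ≥ 1, so the series converges in ℤ_17 to 1/(1 − a) = 1/(1 − 1088) = -1/1087. Expand this rational in ℤ_17: compute digits iteratively via d_i = x_i mod 17, x_{i+1} = (x_i − d_i)/17. The first 5 digits are (1, 13, 2, 7, 16).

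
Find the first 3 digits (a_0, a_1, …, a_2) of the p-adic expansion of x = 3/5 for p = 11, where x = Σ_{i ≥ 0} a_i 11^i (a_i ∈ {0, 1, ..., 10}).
(a_0, …, a_2) = (5, 4, 4)

v_11(3/5) = 0 (numerator and denominator both coprime to 11), so x ∈ ℤ_11^×. Compute digits iteratively via a_i = x_i mod 11, x_{i+1} = (x_i − a_i)/11, with x_0 = x:
  x_0 = 3/5;  a_0 = 5;  x_1 = (x_0 − 5)/11 = -2/5
  x_1 = -2/5;  a_1 = 4;  x_2 = (x_1 − 4)/11 = -2/5
  x_2 = -2/5;  a_2 = 4;  x_3 = (x_2 − 4)/11 = -2/5
Digits: (5, 4, 4).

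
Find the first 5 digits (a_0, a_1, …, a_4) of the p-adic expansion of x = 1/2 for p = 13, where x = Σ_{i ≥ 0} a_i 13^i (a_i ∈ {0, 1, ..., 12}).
(a_0, …, a_4) = (7, 6, 6, 6, 6)

v_13(1/2) = 0 (numerator and denominator both coprime to 13), so x ∈ ℤ_13^×. Compute digits iteratively via a_i = x_i mod 13, x_{i+1} = (x_i − a_i)/13, with x_0 = x:
  x_0 = 1/2;  a_0 = 7;  x_1 = (x_0 − 7)/13 = -1/2
  x_1 = -1/2;  a_1 = 6;  x_2 = (x_1 − 6)/13 = -1/2
  x_2 = -1/2;  a_2 = 6;  x_3 = (x_2 − 6)/13 = -1/2
  x_3 = -1/2;  a_3 = 6;  x_4 = (x_3 − 6)/13 = -1/2
  x_4 = -1/2;  a_4 = 6;  x_5 = (x_4 − 6)/13 = -1/2
Digits: (7, 6, 6, 6, 6).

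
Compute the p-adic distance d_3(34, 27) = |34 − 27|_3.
d_3(34, 27) = 1

Step 1 — x − y = 34 − 27 = 7. Step 2 — v_3(7) = 0 (factor: 7 = (3^0 · 7); the sign does not affect v_p). Step 3 — |x − y|_3 = 3^{0} = 1.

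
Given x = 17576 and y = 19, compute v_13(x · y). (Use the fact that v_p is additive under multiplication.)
v_13(333944) = 3

v_p(x) = 3 (factor: 17576 = 13^3 · 8); v_p(y) = 0 (factor: 19 = 13^0 · 19). Additivity: v_p(xy) = v_p(x) + v_p(y) = 3 + 0 = 3. (Direct check: xy = 333944 = 13^3 · (152).)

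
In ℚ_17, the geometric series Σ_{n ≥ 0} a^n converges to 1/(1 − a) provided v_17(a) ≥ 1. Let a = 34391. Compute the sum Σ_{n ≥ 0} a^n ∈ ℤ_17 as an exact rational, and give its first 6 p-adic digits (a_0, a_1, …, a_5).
Σ a^n = 1/(1 − a) = -1/34390;  first 6 digits = (1, 0, 0, 7, 0, 0)

v_17(a) = 3 ≥ 1, so the series converges in ℤ_17 to 1/(1 − a) = 1/(1 − 34391) = -1/34390. Expand this rational in ℤ_17: compute digits iteratively via d_i = x_i mod 17, x_{i+1} = (x_i − d_i)/17. The first 6 digits are (1, 0, 0, 7, 0, 0).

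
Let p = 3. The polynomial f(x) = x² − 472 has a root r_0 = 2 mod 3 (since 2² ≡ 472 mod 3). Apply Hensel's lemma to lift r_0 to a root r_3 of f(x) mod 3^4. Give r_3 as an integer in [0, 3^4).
r_3 = 38 (mod 81)

Hensel's recurrence: r_{i+1} = r_i − f(r_i)·(f′(r_i))^{-1} mod 3^{i+2}, with f′(x) = 2x. Iterate:
  r_0 = 2 (mod 3)
  r_1 = 2 (mod 9)
  r_2 = 11 (mod 27)
  r_3 = 38 (mod 81)
Final: r_3 = 38, and one checks f(r_3) ≡ 0 mod 3^4.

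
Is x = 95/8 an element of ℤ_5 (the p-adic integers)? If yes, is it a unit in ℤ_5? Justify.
x ∈ ℤ_5 but not a unit; v_5(x) = 1 > 0

ℤ_5 = {x ∈ ℚ_5 : v_5(x) ≥ 0} and ℤ_5^× = {x ∈ ℤ_5 : v_5(x) = 0}. Here v_5(95/8) = v_5(num) − v_5(den) = 1; compare against these criteria.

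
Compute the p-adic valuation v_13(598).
v_13(598) = 1

v_13(n) is the largest exponent k such that 13^k divides n. Factor out: 598 = 13^1 · 46. (Sign doesn't affect v_p.) So v_13(598) = 1.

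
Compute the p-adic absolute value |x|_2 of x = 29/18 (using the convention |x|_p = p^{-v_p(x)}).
|29/18|_2 = 2

Step 1 — compute v_2(x) by factoring powers of 2 out of the numerator and denominator: v_2(29/18) = -1. Step 2 — apply |x|_p = p^{-v_p(x)} = 2^{1} = 2.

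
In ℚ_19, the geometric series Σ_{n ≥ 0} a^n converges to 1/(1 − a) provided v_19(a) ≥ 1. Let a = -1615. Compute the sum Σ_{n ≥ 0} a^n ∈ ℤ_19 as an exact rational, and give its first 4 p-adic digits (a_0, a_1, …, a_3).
Σ a^n = 1/(1 − a) = 1/1616;  first 4 digits = (1, 10, 0, 12)

v_19(a) = 1 ≥ 1, so the series converges in ℤ_19 to 1/(1 − a) = 1/(1 − (-1615)) = 1/1616. Expand this rational in ℤ_19: compute digits iteratively via d_i = x_i mod 19, x_{i+1} = (x_i − d_i)/19. The first 4 digits are (1, 10, 0, 12).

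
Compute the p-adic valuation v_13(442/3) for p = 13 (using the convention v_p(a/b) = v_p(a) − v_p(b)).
v_13(442/3) = 1

Factor powers of 13 from the numerator and denominator of the reduced fraction: 442 = 13^1 · 34 and 3 = 13^0 · 3. Apply v_p(a/b) = v_p(a) − v_p(b): v_13(442/3) = 1 − 0 = 1.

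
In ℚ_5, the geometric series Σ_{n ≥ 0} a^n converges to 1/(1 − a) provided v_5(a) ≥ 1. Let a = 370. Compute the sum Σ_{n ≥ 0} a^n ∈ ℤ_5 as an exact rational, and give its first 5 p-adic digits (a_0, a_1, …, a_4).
Σ a^n = 1/(1 − a) = -1/369;  first 5 digits = (1, 4, 0, 2, 0)

v_5(a) = 1 ≥ 1, so the series converges in ℤ_5 to 1/(1 − a) = 1/(1 − 370) = -1/369. Expand this rational in ℤ_5: compute digits iteratively via d_i = x_i mod 5, x_{i+1} = (x_i − d_i)/5. The first 5 digits are (1, 4, 0, 2, 0).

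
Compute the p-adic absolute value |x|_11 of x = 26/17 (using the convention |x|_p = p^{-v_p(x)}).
|26/17|_11 = 1

Step 1 — compute v_11(x) by factoring powers of 11 out of the numerator and denominator: v_11(26/17) = 0. Step 2 — apply |x|_p = p^{-v_p(x)} = 11^{0} = 1.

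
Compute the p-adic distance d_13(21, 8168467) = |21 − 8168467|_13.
d_13(21, 8168467) = 1/371293

Step 1 — x − y = 21 − 8168467 = -8168446. Step 2 — v_13(-8168446) = 5 (factor: -8168446 = −(13^5 · 22); the sign does not affect v_p). Step 3 — |x − y|_13 = 13^{-5} = 1/371293.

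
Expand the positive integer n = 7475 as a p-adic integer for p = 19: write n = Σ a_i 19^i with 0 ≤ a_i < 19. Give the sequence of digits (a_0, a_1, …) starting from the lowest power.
(a_0, a_1, …) = (8, 13, 1, 1)

Repeated division by 19 gives the digits low-to-high: 7475 = 8 + 13·19^1 + 1·19^2 + 1·19^3. Digit sequence: (8, 13, 1, 1).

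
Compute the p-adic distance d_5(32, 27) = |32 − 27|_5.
d_5(32, 27) = 1/5

Step 1 — x − y = 32 − 27 = 5. Step 2 — v_5(5) = 1 (factor: 5 = (5^1 · 1); the sign does not affect v_p). Step 3 — |x − y|_5 = 5^{-1} = 1/5.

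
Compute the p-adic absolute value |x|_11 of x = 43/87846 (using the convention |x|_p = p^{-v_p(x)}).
|43/87846|_11 = 14641

Step 1 — compute v_11(x) by factoring powers of 11 out of the numerator and denominator: v_11(43/87846) = -4. Step 2 — apply |x|_p = p^{-v_p(x)} = 11^{4} = 14641.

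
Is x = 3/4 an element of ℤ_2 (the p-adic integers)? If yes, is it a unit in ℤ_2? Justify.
x ∉ ℤ_2 (v_2(x) = -2 < 0)

ℤ_2 = {x ∈ ℚ_2 : v_2(x) ≥ 0} and ℤ_2^× = {x ∈ ℤ_2 : v_2(x) = 0}. Here v_2(3/4) = v_2(num) − v_2(den) = -2; compare against these criteria.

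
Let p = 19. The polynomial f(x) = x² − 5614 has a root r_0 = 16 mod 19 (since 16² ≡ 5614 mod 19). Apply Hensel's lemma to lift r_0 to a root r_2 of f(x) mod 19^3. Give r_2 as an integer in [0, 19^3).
r_2 = 6343 (mod 6859)

Hensel's recurrence: r_{i+1} = r_i − f(r_i)·(f′(r_i))^{-1} mod 19^{i+2}, with f′(x) = 2x. Iterate:
  r_0 = 16 (mod 19)
  r_1 = 206 (mod 361)
  r_2 = 6343 (mod 6859)
Final: r_2 = 6343, and one checks f(r_2) ≡ 0 mod 19^3.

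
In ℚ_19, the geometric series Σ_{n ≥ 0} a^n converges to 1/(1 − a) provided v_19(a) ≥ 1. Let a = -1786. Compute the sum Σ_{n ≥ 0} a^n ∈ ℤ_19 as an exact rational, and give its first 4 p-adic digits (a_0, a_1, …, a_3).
Σ a^n = 1/(1 − a) = 1/1787;  first 4 digits = (1, 1, 15, 9)

v_19(a) = 1 ≥ 1, so the series converges in ℤ_19 to 1/(1 − a) = 1/(1 − (-1786)) = 1/1787. Expand this rational in ℤ_19: compute digits iteratively via d_i = x_i mod 19, x_{i+1} = (x_i − d_i)/19. The first 4 digits are (1, 1, 15, 9).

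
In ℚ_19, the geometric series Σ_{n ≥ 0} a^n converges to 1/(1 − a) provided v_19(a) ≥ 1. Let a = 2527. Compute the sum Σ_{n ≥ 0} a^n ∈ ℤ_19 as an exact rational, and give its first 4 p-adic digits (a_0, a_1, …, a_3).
Σ a^n = 1/(1 − a) = -1/2526;  first 4 digits = (1, 0, 7, 0)

v_19(a) = 2 ≥ 1, so the series converges in ℤ_19 to 1/(1 − a) = 1/(1 − 2527) = -1/2526. Expand this rational in ℤ_19: compute digits iteratively via d_i = x_i mod 19, x_{i+1} = (x_i − d_i)/19. The first 4 digits are (1, 0, 7, 0).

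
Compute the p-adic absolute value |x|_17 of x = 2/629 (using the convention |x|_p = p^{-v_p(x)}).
|2/629|_17 = 17

Step 1 — compute v_17(x) by factoring powers of 17 out of the numerator and denominator: v_17(2/629) = -1. Step 2 — apply |x|_p = p^{-v_p(x)} = 17^{1} = 17.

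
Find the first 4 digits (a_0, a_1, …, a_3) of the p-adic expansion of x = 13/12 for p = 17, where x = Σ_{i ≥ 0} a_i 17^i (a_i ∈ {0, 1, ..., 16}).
(a_0, …, a_3) = (11, 15, 9, 15)

v_17(13/12) = 0 (numerator and denominator both coprime to 17), so x ∈ ℤ_17^×. Compute digits iteratively via a_i = x_i mod 17, x_{i+1} = (x_i − a_i)/17, with x_0 = x:
  x_0 = 13/12;  a_0 = 11;  x_1 = (x_0 − 11)/17 = -7/12
  x_1 = -7/12;  a_1 = 15;  x_2 = (x_1 − 15)/17 = -11/12
  x_2 = -11/12;  a_2 = 9;  x_3 = (x_2 − 9)/17 = -7/12
  x_3 = -7/12;  a_3 = 15;  x_4 = (x_3 − 15)/17 = -11/12
Digits: (11, 15, 9, 15).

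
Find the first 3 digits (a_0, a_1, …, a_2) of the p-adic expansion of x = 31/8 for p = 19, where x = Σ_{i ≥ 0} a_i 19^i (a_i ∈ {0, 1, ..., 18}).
(a_0, …, a_2) = (11, 2, 7)

v_19(31/8) = 0 (numerator and denominator both coprime to 19), so x ∈ ℤ_19^×. Compute digits iteratively via a_i = x_i mod 19, x_{i+1} = (x_i − a_i)/19, with x_0 = x:
  x_0 = 31/8;  a_0 = 11;  x_1 = (x_0 − 11)/19 = -3/8
  x_1 = -3/8;  a_1 = 2;  x_2 = (x_1 − 2)/19 = -1/8
  x_2 = -1/8;  a_2 = 7;  x_3 = (x_2 − 7)/19 = -3/8
Digits: (11, 2, 7).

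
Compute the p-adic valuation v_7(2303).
v_7(2303) = 2

v_7(n) is the largest exponent k such that 7^k divides n. Factor out: 2303 = 7^2 · 47. (Sign doesn't affect v_p.) So v_7(2303) = 2.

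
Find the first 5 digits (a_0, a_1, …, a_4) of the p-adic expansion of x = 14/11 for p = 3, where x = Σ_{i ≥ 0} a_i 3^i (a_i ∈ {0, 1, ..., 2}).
(a_0, …, a_4) = (1, 2, 1, 0, 2)

v_3(14/11) = 0 (numerator and denominator both coprime to 3), so x ∈ ℤ_3^×. Compute digits iteratively via a_i = x_i mod 3, x_{i+1} = (x_i − a_i)/3, with x_0 = x:
  x_0 = 14/11;  a_0 = 1;  x_1 = (x_0 − 1)/3 = 1/11
  x_1 = 1/11;  a_1 = 2;  x_2 = (x_1 − 2)/3 = -7/11
  x_2 = -7/11;  a_2 = 1;  x_3 = (x_2 − 1)/3 = -6/11
  x_3 = -6/11;  a_3 = 0;  x_4 = (x_3 − 0)/3 = -2/11
  x_4 = -2/11;  a_4 = 2;  x_5 = (x_4 − 2)/3 = -8/11
Digits: (1, 2, 1, 0, 2).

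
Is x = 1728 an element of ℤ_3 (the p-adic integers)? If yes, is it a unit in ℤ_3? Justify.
x ∈ ℤ_3 but not a unit; v_3(x) = 3 > 0

ℤ_3 = {x ∈ ℚ_3 : v_3(x) ≥ 0} and ℤ_3^× = {x ∈ ℤ_3 : v_3(x) = 0}. Here v_3(1728) = v_3(num) − v_3(den) = 3; compare against these criteria.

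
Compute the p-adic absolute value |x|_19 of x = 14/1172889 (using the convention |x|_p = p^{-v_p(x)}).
|14/1172889|_19 = 130321

Step 1 — compute v_19(x) by factoring powers of 19 out of the numerator and denominator: v_19(14/1172889) = -4. Step 2 — apply |x|_p = p^{-v_p(x)} = 19^{4} = 130321.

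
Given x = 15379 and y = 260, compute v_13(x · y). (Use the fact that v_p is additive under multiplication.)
v_13(3998540) = 4

v_p(x) = 3 (factor: 15379 = 13^3 · 7); v_p(y) = 1 (factor: 260 = 13^1 · 20). Additivity: v_p(xy) = v_p(x) + v_p(y) = 3 + 1 = 4. (Direct check: xy = 3998540 = 13^4 · (140).)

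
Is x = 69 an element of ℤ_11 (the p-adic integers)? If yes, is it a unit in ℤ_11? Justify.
x ∈ ℤ_11^× (unit); v_11(x) = 0

ℤ_11 = {x ∈ ℚ_11 : v_11(x) ≥ 0} and ℤ_11^× = {x ∈ ℤ_11 : v_11(x) = 0}. Here v_11(69) = v_11(num) − v_11(den) = 0; compare against these criteria.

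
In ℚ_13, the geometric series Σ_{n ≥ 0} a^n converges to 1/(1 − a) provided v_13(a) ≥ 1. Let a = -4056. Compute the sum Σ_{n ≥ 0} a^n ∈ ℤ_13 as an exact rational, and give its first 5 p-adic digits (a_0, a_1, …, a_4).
Σ a^n = 1/(1 − a) = 1/4057;  first 5 digits = (1, 0, 2, 11, 3)

v_13(a) = 2 ≥ 1, so the series converges in ℤ_13 to 1/(1 − a) = 1/(1 − (-4056)) = 1/4057. Expand this rational in ℤ_13: compute digits iteratively via d_i = x_i mod 13, x_{i+1} = (x_i − d_i)/13. The first 5 digits are (1, 0, 2, 11, 3).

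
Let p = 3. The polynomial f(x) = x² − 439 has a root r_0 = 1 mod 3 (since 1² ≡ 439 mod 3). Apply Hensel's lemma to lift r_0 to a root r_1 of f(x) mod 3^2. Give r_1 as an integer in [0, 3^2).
r_1 = 4 (mod 9)

Hensel's recurrence: r_{i+1} = r_i − f(r_i)·(f′(r_i))^{-1} mod 3^{i+2}, with f′(x) = 2x. Iterate:
  r_0 = 1 (mod 3)
  r_1 = 4 (mod 9)
Final: r_1 = 4, and one checks f(r_1) ≡ 0 mod 3^2.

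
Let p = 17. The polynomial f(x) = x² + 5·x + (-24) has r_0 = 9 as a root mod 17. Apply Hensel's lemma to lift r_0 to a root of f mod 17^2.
r_1 = 281 (mod 289)

Hensel: r_{i+1} = r_i − f(r_i)·(f′(r_i))^{-1} mod 17^{i+2}, f′(x) = 2x + 5. Iterate:
  r_0 = 9 (mod 17)
  r_1 = 281 (mod 289)
Final: r = 281 satisfies f(r) ≡ 0 mod 17^2.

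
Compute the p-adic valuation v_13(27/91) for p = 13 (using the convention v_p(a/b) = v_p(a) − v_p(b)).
v_13(27/91) = -1

Factor powers of 13 from the numerator and denominator of the reduced fraction: 27 = 13^0 · 27 and 91 = 13^1 · 7. Apply v_p(a/b) = v_p(a) − v_p(b): v_13(27/91) = 0 − 1 = -1.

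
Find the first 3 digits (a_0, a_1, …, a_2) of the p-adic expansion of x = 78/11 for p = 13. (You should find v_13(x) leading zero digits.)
(a_0, …, a_2) = (0, 10, 4)

v_13(78/11) = 1, so a_0 = ... = a_0 = 0. Factor out: x = 13^1 · u with u = 6/11 a unit in ℤ_13. Expand u iteratively via a_{v+i} = u_i mod 13, u_{i+1} = (u_i − a_{v+i})/13:
  u_0 = 6/11;  a_1 = 10;  u_1 = (u_0 − 10)/13 = -8/11
  u_1 = -8/11;  a_2 = 4;  u_2 = (u_1 − 4)/13 = -4/11
Digits: (0, 10, 4).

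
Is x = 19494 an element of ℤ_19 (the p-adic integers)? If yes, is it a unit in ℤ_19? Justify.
x ∈ ℤ_19 but not a unit; v_19(x) = 2 > 0

ℤ_19 = {x ∈ ℚ_19 : v_19(x) ≥ 0} and ℤ_19^× = {x ∈ ℤ_19 : v_19(x) = 0}. Here v_19(19494) = v_19(num) − v_19(den) = 2; compare against these criteria.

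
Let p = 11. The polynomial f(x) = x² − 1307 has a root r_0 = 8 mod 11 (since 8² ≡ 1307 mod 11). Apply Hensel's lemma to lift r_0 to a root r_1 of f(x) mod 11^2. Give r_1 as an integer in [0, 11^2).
r_1 = 63 (mod 121)

Hensel's recurrence: r_{i+1} = r_i − f(r_i)·(f′(r_i))^{-1} mod 11^{i+2}, with f′(x) = 2x. Iterate:
  r_0 = 8 (mod 11)
  r_1 = 63 (mod 121)
Final: r_1 = 63, and one checks f(r_1) ≡ 0 mod 11^2.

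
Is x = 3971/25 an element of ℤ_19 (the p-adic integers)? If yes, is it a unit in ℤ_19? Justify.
x ∈ ℤ_19 but not a unit; v_19(x) = 2 > 0

ℤ_19 = {x ∈ ℚ_19 : v_19(x) ≥ 0} and ℤ_19^× = {x ∈ ℤ_19 : v_19(x) = 0}. Here v_19(3971/25) = v_19(num) − v_19(den) = 2; compare against these criteria.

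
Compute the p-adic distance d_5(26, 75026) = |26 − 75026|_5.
d_5(26, 75026) = 1/3125

Step 1 — x − y = 26 − 75026 = -75000. Step 2 — v_5(-75000) = 5 (factor: -75000 = −(5^5 · 24); the sign does not affect v_p). Step 3 — |x − y|_5 = 5^{-5} = 1/3125.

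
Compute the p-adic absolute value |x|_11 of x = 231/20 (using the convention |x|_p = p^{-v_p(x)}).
|231/20|_11 = 1/11

Step 1 — compute v_11(x) by factoring powers of 11 out of the numerator and denominator: v_11(231/20) = 1. Step 2 — apply |x|_p = p^{-v_p(x)} = 11^{-1} = 1/11.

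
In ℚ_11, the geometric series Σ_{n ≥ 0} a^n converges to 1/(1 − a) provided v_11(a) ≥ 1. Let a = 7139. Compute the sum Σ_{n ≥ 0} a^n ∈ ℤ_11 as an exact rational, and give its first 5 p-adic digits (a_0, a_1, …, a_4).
Σ a^n = 1/(1 − a) = -1/7138;  first 5 digits = (1, 0, 4, 5, 5)

v_11(a) = 2 ≥ 1, so the series converges in ℤ_11 to 1/(1 − a) = 1/(1 − 7139) = -1/7138. Expand this rational in ℤ_11: compute digits iteratively via d_i = x_i mod 11, x_{i+1} = (x_i − d_i)/11. The first 5 digits are (1, 0, 4, 5, 5).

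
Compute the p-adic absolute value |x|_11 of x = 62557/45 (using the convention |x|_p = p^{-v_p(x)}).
|62557/45|_11 = 1/1331

Step 1 — compute v_11(x) by factoring powers of 11 out of the numerator and denominator: v_11(62557/45) = 3. Step 2 — apply |x|_p = p^{-v_p(x)} = 11^{-3} = 1/1331.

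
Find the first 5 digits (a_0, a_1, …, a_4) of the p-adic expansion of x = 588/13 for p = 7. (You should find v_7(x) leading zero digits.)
(a_0, …, a_4) = (0, 0, 2, 2, 4)

v_7(588/13) = 2, so a_0 = ... = a_1 = 0. Factor out: x = 7^2 · u with u = 12/13 a unit in ℤ_7. Expand u iteratively via a_{v+i} = u_i mod 7, u_{i+1} = (u_i − a_{v+i})/7:
  u_0 = 12/13;  a_2 = 2;  u_1 = (u_0 − 2)/7 = -2/13
  u_1 = -2/13;  a_3 = 2;  u_2 = (u_1 − 2)/7 = -4/13
  u_2 = -4/13;  a_4 = 4;  u_3 = (u_2 − 4)/7 = -8/13
Digits: (0, 0, 2, 2, 4).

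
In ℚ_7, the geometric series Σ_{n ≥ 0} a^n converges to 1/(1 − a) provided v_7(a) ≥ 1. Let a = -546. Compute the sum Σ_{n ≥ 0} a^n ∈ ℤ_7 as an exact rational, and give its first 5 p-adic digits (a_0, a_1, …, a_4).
Σ a^n = 1/(1 − a) = 1/547;  first 5 digits = (1, 6, 3, 5, 0)

v_7(a) = 1 ≥ 1, so the series converges in ℤ_7 to 1/(1 − a) = 1/(1 − (-546)) = 1/547. Expand this rational in ℤ_7: compute digits iteratively via d_i = x_i mod 7, x_{i+1} = (x_i − d_i)/7. The first 5 digits are (1, 6, 3, 5, 0).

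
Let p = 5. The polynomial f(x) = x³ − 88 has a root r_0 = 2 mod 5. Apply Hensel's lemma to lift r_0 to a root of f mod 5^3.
r_2 = 42 (mod 125)

Hensel: r_{i+1} = r_i − f(r_i)/f′(r_i) mod 5^{i+2}, where f′(x) = 3x². Iterate:
  r_0 = 2 (mod 5)
  r_1 = 17 (mod 25)
  r_2 = 42 (mod 125)
Final: r = 42 with f(r) ≡ 0 mod 5^3.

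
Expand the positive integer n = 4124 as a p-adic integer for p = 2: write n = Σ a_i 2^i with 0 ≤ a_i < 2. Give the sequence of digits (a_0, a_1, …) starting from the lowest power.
(a_0, a_1, …) = (0, 0, 1, 1, 1, 0, 0, 0, 0, 0, 0, 0, 1)

Repeated division by 2 gives the digits low-to-high: 4124 = 1·2^2 + 1·2^3 + 1·2^4 + 1·2^12. Digit sequence: (0, 0, 1, 1, 1, 0, 0, 0, 0, 0, 0, 0, 1).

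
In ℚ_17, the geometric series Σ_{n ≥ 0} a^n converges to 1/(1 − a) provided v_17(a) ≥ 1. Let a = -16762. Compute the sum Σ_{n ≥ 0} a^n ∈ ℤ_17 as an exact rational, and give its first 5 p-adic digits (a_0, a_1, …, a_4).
Σ a^n = 1/(1 − a) = 1/16763;  first 5 digits = (1, 0, 10, 13, 14)

v_17(a) = 2 ≥ 1, so the series converges in ℤ_17 to 1/(1 − a) = 1/(1 − (-16762)) = 1/16763. Expand this rational in ℤ_17: compute digits iteratively via d_i = x_i mod 17, x_{i+1} = (x_i − d_i)/17. The first 5 digits are (1, 0, 10, 13, 14).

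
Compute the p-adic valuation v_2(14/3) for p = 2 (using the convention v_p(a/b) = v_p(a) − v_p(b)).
v_2(14/3) = 1

Factor powers of 2 from the numerator and denominator of the reduced fraction: 14 = 2^1 · 7 and 3 = 2^0 · 3. Apply v_p(a/b) = v_p(a) − v_p(b): v_2(14/3) = 1 − 0 = 1.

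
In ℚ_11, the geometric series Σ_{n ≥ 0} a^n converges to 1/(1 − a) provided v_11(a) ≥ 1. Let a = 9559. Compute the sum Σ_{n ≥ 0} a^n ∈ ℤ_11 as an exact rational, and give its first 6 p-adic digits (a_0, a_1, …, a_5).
Σ a^n = 1/(1 − a) = -1/9558;  first 6 digits = (1, 0, 2, 7, 4, 6)

v_11(a) = 2 ≥ 1, so the series converges in ℤ_11 to 1/(1 − a) = 1/(1 − 9559) = -1/9558. Expand this rational in ℤ_11: compute digits iteratively via d_i = x_i mod 11, x_{i+1} = (x_i − d_i)/11. The first 6 digits are (1, 0, 2, 7, 4, 6).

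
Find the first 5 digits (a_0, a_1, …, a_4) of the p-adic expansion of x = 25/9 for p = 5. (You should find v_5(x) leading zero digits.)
(a_0, …, a_4) = (0, 0, 4, 2, 0)

v_5(25/9) = 2, so a_0 = ... = a_1 = 0. Factor out: x = 5^2 · u with u = 1/9 a unit in ℤ_5. Expand u iteratively via a_{v+i} = u_i mod 5, u_{i+1} = (u_i − a_{v+i})/5:
  u_0 = 1/9;  a_2 = 4;  u_1 = (u_0 − 4)/5 = -7/9
  u_1 = -7/9;  a_3 = 2;  u_2 = (u_1 − 2)/5 = -5/9
  u_2 = -5/9;  a_4 = 0;  u_3 = (u_2 − 0)/5 = -1/9
Digits: (0, 0, 4, 2, 0).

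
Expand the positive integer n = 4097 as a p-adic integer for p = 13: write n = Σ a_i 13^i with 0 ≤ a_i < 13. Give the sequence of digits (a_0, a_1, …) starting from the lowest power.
(a_0, a_1, …) = (2, 3, 11, 1)

Repeated division by 13 gives the digits low-to-high: 4097 = 2 + 3·13^1 + 11·13^2 + 1·13^3. Digit sequence: (2, 3, 11, 1).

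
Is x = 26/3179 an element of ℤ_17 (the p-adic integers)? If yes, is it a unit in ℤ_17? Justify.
x ∉ ℤ_17 (v_17(x) = -2 < 0)

ℤ_17 = {x ∈ ℚ_17 : v_17(x) ≥ 0} and ℤ_17^× = {x ∈ ℤ_17 : v_17(x) = 0}. Here v_17(26/3179) = v_17(num) − v_17(den) = -2; compare against these criteria.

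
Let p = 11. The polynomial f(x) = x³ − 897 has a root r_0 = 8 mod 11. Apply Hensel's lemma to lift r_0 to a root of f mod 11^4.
r_3 = 2021 (mod 14641)

Hensel: r_{i+1} = r_i − f(r_i)/f′(r_i) mod 11^{i+2}, where f′(x) = 3x². Iterate:
  r_0 = 8 (mod 11)
  r_1 = 85 (mod 121)
  r_2 = 690 (mod 1331)
  r_3 = 2021 (mod 14641)
Final: r = 2021 with f(r) ≡ 0 mod 11^4.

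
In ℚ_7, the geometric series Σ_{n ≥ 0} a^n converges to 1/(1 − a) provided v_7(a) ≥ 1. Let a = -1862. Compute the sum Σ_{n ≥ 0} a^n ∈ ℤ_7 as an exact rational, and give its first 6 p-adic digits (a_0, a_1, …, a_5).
Σ a^n = 1/(1 − a) = 1/1863;  first 6 digits = (1, 0, 4, 1, 1, 3)

v_7(a) = 2 ≥ 1, so the series converges in ℤ_7 to 1/(1 − a) = 1/(1 − (-1862)) = 1/1863. Expand this rational in ℤ_7: compute digits iteratively via d_i = x_i mod 7, x_{i+1} = (x_i − d_i)/7. The first 6 digits are (1, 0, 4, 1, 1, 3).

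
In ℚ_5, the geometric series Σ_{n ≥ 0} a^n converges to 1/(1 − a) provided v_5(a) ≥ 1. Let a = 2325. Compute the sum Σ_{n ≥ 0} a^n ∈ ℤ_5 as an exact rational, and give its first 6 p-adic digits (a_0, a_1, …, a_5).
Σ a^n = 1/(1 − a) = -1/2324;  first 6 digits = (1, 0, 3, 3, 2, 0)

v_5(a) = 2 ≥ 1, so the series converges in ℤ_5 to 1/(1 − a) = 1/(1 − 2325) = -1/2324. Expand this rational in ℤ_5: compute digits iteratively via d_i = x_i mod 5, x_{i+1} = (x_i − d_i)/5. The first 6 digits are (1, 0, 3, 3, 2, 0).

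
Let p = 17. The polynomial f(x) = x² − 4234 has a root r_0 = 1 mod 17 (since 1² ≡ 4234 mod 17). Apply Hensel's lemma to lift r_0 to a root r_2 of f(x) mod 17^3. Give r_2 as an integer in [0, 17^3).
r_2 = 817 (mod 4913)

Hensel's recurrence: r_{i+1} = r_i − f(r_i)·(f′(r_i))^{-1} mod 17^{i+2}, with f′(x) = 2x. Iterate:
  r_0 = 1 (mod 17)
  r_1 = 239 (mod 289)
  r_2 = 817 (mod 4913)
Final: r_2 = 817, and one checks f(r_2) ≡ 0 mod 17^3.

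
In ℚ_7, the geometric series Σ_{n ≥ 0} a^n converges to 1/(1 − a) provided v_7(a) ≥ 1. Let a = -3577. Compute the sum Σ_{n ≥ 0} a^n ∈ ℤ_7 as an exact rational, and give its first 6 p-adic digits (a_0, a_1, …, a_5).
Σ a^n = 1/(1 − a) = 1/3578;  first 6 digits = (1, 0, 4, 3, 0, 5)

v_7(a) = 2 ≥ 1, so the series converges in ℤ_7 to 1/(1 − a) = 1/(1 − (-3577)) = 1/3578. Expand this rational in ℤ_7: compute digits iteratively via d_i = x_i mod 7, x_{i+1} = (x_i − d_i)/7. The first 6 digits are (1, 0, 4, 3, 0, 5).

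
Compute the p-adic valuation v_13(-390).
v_13(-390) = 1

v_13(n) is the largest exponent k such that 13^k divides n. Factor out: -390 = -13^1 · 30. (Sign doesn't affect v_p.) So v_13(-390) = 1.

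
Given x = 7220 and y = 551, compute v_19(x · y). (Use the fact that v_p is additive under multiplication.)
v_19(3978220) = 3

v_p(x) = 2 (factor: 7220 = 19^2 · 20); v_p(y) = 1 (factor: 551 = 19^1 · 29). Additivity: v_p(xy) = v_p(x) + v_p(y) = 2 + 1 = 3. (Direct check: xy = 3978220 = 19^3 · (580).)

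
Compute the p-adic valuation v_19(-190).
v_19(-190) = 1

v_19(n) is the largest exponent k such that 19^k divides n. Factor out: -190 = -19^1 · 10. (Sign doesn't affect v_p.) So v_19(-190) = 1.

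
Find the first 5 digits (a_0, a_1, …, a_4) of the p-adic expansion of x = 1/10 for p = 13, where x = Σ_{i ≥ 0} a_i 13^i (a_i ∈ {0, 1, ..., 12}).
(a_0, …, a_4) = (4, 1, 9, 11, 3)

v_13(1/10) = 0 (numerator and denominator both coprime to 13), so x ∈ ℤ_13^×. Compute digits iteratively via a_i = x_i mod 13, x_{i+1} = (x_i − a_i)/13, with x_0 = x:
  x_0 = 1/10;  a_0 = 4;  x_1 = (x_0 − 4)/13 = -3/10
  x_1 = -3/10;  a_1 = 1;  x_2 = (x_1 − 1)/13 = -1/10
  x_2 = -1/10;  a_2 = 9;  x_3 = (x_2 − 9)/13 = -7/10
  x_3 = -7/10;  a_3 = 11;  x_4 = (x_3 − 11)/13 = -9/10
  x_4 = -9/10;  a_4 = 3;  x_5 = (x_4 − 3)/13 = -3/10
Digits: (4, 1, 9, 11, 3).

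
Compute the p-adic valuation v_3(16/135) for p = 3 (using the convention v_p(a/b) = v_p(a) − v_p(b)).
v_3(16/135) = -3

Factor powers of 3 from the numerator and denominator of the reduced fraction: 16 = 3^0 · 16 and 135 = 3^3 · 5. Apply v_p(a/b) = v_p(a) − v_p(b): v_3(16/135) = 0 − 3 = -3.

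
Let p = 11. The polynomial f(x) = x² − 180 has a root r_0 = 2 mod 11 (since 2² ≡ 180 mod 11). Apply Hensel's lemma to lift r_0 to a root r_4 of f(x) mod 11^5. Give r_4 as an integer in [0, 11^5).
r_4 = 39492 (mod 161051)

Hensel's recurrence: r_{i+1} = r_i − f(r_i)·(f′(r_i))^{-1} mod 11^{i+2}, with f′(x) = 2x. Iterate:
  r_0 = 2 (mod 11)
  r_1 = 46 (mod 121)
  r_2 = 893 (mod 1331)
  r_3 = 10210 (mod 14641)
  r_4 = 39492 (mod 161051)
Final: r_4 = 39492, and one checks f(r_4) ≡ 0 mod 11^5.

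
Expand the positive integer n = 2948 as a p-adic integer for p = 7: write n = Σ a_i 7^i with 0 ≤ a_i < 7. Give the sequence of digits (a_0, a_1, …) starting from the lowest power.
(a_0, a_1, …) = (1, 1, 4, 1, 1)

Repeated division by 7 gives the digits low-to-high: 2948 = 1 + 1·7^1 + 4·7^2 + 1·7^3 + 1·7^4. Digit sequence: (1, 1, 4, 1, 1).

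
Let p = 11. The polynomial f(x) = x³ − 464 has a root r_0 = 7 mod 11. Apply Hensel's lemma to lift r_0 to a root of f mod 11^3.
r_2 = 370 (mod 1331)

Hensel: r_{i+1} = r_i − f(r_i)/f′(r_i) mod 11^{i+2}, where f′(x) = 3x². Iterate:
  r_0 = 7 (mod 11)
  r_1 = 7 (mod 121)
  r_2 = 370 (mod 1331)
Final: r = 370 with f(r) ≡ 0 mod 11^3.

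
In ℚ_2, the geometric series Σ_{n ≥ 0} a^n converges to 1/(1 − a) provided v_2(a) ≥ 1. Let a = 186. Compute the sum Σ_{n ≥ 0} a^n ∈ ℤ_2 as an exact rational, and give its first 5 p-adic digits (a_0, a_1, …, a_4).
Σ a^n = 1/(1 − a) = -1/185;  first 5 digits = (1, 1, 1, 0, 1)

v_2(a) = 1 ≥ 1, so the series converges in ℤ_2 to 1/(1 − a) = 1/(1 − 186) = -1/185. Expand this rational in ℤ_2: compute digits iteratively via d_i = x_i mod 2, x_{i+1} = (x_i − d_i)/2. The first 5 digits are (1, 1, 1, 0, 1).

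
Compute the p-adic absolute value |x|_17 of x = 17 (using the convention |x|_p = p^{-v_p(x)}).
|17|_17 = 1/17

Step 1 — compute v_17(x) by factoring powers of 17 out of the numerator and denominator: v_17(17) = 1. Step 2 — apply |x|_p = p^{-v_p(x)} = 17^{-1} = 1/17.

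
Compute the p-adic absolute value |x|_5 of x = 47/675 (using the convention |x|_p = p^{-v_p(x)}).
|47/675|_5 = 25

Step 1 — compute v_5(x) by factoring powers of 5 out of the numerator and denominator: v_5(47/675) = -2. Step 2 — apply |x|_p = p^{-v_p(x)} = 5^{2} = 25.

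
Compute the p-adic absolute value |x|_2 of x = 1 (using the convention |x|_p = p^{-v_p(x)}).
|1|_2 = 1

Step 1 — compute v_2(x) by factoring powers of 2 out of the numerator and denominator: v_2(1) = 0. Step 2 — apply |x|_p = p^{-v_p(x)} = 2^{0} = 1.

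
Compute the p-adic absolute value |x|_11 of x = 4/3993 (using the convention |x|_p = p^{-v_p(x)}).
|4/3993|_11 = 1331

Step 1 — compute v_11(x) by factoring powers of 11 out of the numerator and denominator: v_11(4/3993) = -3. Step 2 — apply |x|_p = p^{-v_p(x)} = 11^{3} = 1331.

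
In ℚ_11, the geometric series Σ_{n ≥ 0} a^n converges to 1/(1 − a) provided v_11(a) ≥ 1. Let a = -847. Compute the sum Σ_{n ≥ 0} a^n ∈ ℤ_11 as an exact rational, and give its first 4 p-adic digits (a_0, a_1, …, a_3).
Σ a^n = 1/(1 − a) = 1/848;  first 4 digits = (1, 0, 4, 10)

v_11(a) = 2 ≥ 1, so the series converges in ℤ_11 to 1/(1 − a) = 1/(1 − (-847)) = 1/848. Expand this rational in ℤ_11: compute digits iteratively via d_i = x_i mod 11, x_{i+1} = (x_i − d_i)/11. The first 4 digits are (1, 0, 4, 10).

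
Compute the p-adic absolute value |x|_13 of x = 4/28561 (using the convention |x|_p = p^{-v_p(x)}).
|4/28561|_13 = 28561

Step 1 — compute v_13(x) by factoring powers of 13 out of the numerator and denominator: v_13(4/28561) = -4. Step 2 — apply |x|_p = p^{-v_p(x)} = 13^{4} = 28561.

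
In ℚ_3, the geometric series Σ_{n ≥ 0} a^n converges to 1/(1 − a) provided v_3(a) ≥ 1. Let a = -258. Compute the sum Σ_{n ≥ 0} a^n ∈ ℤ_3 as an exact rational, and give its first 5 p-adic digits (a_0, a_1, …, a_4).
Σ a^n = 1/(1 − a) = 1/259;  first 5 digits = (1, 1, 2, 2, 0)

v_3(a) = 1 ≥ 1, so the series converges in ℤ_3 to 1/(1 − a) = 1/(1 − (-258)) = 1/259. Expand this rational in ℤ_3: compute digits iteratively via d_i = x_i mod 3, x_{i+1} = (x_i − d_i)/3. The first 5 digits are (1, 1, 2, 2, 0).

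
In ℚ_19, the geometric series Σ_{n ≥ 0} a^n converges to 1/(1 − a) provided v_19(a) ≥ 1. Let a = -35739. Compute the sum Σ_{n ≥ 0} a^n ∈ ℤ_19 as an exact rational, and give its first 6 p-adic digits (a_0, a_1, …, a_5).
Σ a^n = 1/(1 − a) = 1/35740;  first 6 digits = (1, 0, 15, 13, 15, 2)

v_19(a) = 2 ≥ 1, so the series converges in ℤ_19 to 1/(1 − a) = 1/(1 − (-35739)) = 1/35740. Expand this rational in ℤ_19: compute digits iteratively via d_i = x_i mod 19, x_{i+1} = (x_i − d_i)/19. The first 6 digits are (1, 0, 15, 13, 15, 2).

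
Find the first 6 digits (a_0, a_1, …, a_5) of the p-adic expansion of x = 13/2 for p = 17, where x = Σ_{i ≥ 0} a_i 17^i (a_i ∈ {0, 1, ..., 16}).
(a_0, …, a_5) = (15, 8, 8, 8, 8, 8)

v_17(13/2) = 0 (numerator and denominator both coprime to 17), so x ∈ ℤ_17^×. Compute digits iteratively via a_i = x_i mod 17, x_{i+1} = (x_i − a_i)/17, with x_0 = x:
  x_0 = 13/2;  a_0 = 15;  x_1 = (x_0 − 15)/17 = -1/2
  x_1 = -1/2;  a_1 = 8;  x_2 = (x_1 − 8)/17 = -1/2
  x_2 = -1/2;  a_2 = 8;  x_3 = (x_2 − 8)/17 = -1/2
  x_3 = -1/2;  a_3 = 8;  x_4 = (x_3 − 8)/17 = -1/2
  x_4 = -1/2;  a_4 = 8;  x_5 = (x_4 − 8)/17 = -1/2
  x_5 = -1/2;  a_5 = 8;  x_6 = (x_5 − 8)/17 = -1/2
Digits: (15, 8, 8, 8, 8, 8).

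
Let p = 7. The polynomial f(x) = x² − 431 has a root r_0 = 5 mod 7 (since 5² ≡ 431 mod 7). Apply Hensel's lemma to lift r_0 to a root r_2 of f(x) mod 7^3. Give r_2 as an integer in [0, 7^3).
r_2 = 173 (mod 343)

Hensel's recurrence: r_{i+1} = r_i − f(r_i)·(f′(r_i))^{-1} mod 7^{i+2}, with f′(x) = 2x. Iterate:
  r_0 = 5 (mod 7)
  r_1 = 26 (mod 49)
  r_2 = 173 (mod 343)
Final: r_2 = 173, and one checks f(r_2) ≡ 0 mod 7^3.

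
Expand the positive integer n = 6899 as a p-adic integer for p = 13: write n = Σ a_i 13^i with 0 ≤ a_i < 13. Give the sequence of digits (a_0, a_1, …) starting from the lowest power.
(a_0, a_1, …) = (9, 10, 1, 3)

Repeated division by 13 gives the digits low-to-high: 6899 = 9 + 10·13^1 + 1·13^2 + 3·13^3. Digit sequence: (9, 10, 1, 3).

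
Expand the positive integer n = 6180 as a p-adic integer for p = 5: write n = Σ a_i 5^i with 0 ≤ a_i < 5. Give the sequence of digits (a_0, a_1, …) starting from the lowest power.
(a_0, a_1, …) = (0, 1, 2, 4, 4, 1)

Repeated division by 5 gives the digits low-to-high: 6180 = 1·5^1 + 2·5^2 + 4·5^3 + 4·5^4 + 1·5^5. Digit sequence: (0, 1, 2, 4, 4, 1).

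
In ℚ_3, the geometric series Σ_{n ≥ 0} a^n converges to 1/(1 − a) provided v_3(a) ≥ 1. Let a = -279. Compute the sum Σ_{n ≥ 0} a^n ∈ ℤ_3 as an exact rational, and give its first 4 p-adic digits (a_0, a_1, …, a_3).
Σ a^n = 1/(1 − a) = 1/280;  first 4 digits = (1, 0, 2, 1)

v_3(a) = 2 ≥ 1, so the series converges in ℤ_3 to 1/(1 − a) = 1/(1 − (-279)) = 1/280. Expand this rational in ℤ_3: compute digits iteratively via d_i = x_i mod 3, x_{i+1} = (x_i − d_i)/3. The first 4 digits are (1, 0, 2, 1).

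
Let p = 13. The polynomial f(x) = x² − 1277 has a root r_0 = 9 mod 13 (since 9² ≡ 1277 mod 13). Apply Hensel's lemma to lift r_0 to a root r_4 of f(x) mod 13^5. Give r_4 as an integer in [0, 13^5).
r_4 = 68558 (mod 371293)

Hensel's recurrence: r_{i+1} = r_i − f(r_i)·(f′(r_i))^{-1} mod 13^{i+2}, with f′(x) = 2x. Iterate:
  r_0 = 9 (mod 13)
  r_1 = 113 (mod 169)
  r_2 = 451 (mod 2197)
  r_3 = 11436 (mod 28561)
  r_4 = 68558 (mod 371293)
Final: r_4 = 68558, and one checks f(r_4) ≡ 0 mod 13^5.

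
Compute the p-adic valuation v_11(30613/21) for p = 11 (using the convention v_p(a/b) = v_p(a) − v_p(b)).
v_11(30613/21) = 3

Factor powers of 11 from the numerator and denominator of the reduced fraction: 30613 = 11^3 · 23 and 21 = 11^0 · 21. Apply v_p(a/b) = v_p(a) − v_p(b): v_11(30613/21) = 3 − 0 = 3.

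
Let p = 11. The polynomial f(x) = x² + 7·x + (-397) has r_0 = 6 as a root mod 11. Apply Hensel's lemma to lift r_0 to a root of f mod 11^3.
r_2 = 424 (mod 1331)

Hensel: r_{i+1} = r_i − f(r_i)·(f′(r_i))^{-1} mod 11^{i+2}, f′(x) = 2x + 7. Iterate:
  r_0 = 6 (mod 11)
  r_1 = 61 (mod 121)
  r_2 = 424 (mod 1331)
Final: r = 424 satisfies f(r) ≡ 0 mod 11^3.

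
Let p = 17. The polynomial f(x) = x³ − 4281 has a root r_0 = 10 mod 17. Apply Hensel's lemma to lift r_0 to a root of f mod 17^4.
r_3 = 35251 (mod 83521)

Hensel: r_{i+1} = r_i − f(r_i)/f′(r_i) mod 17^{i+2}, where f′(x) = 3x². Iterate:
  r_0 = 10 (mod 17)
  r_1 = 282 (mod 289)
  r_2 = 860 (mod 4913)
  r_3 = 35251 (mod 83521)
Final: r = 35251 with f(r) ≡ 0 mod 17^4.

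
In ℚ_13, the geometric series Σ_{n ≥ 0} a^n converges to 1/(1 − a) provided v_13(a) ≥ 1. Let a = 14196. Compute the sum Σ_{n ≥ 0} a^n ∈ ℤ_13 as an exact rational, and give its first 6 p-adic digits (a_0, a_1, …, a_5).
Σ a^n = 1/(1 − a) = -1/14195;  first 6 digits = (1, 0, 6, 6, 10, 9)

v_13(a) = 2 ≥ 1, so the series converges in ℤ_13 to 1/(1 − a) = 1/(1 − 14196) = -1/14195. Expand this rational in ℤ_13: compute digits iteratively via d_i = x_i mod 13, x_{i+1} = (x_i − d_i)/13. The first 6 digits are (1, 0, 6, 6, 10, 9).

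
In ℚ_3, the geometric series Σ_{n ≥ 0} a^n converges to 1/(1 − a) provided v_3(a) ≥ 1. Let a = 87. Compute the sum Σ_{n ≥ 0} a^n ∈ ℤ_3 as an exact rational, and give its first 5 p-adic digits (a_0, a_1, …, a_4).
Σ a^n = 1/(1 − a) = -1/86;  first 5 digits = (1, 2, 1, 0, 2)

v_3(a) = 1 ≥ 1, so the series converges in ℤ_3 to 1/(1 − a) = 1/(1 − 87) = -1/86. Expand this rational in ℤ_3: compute digits iteratively via d_i = x_i mod 3, x_{i+1} = (x_i − d_i)/3. The first 5 digits are (1, 2, 1, 0, 2).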